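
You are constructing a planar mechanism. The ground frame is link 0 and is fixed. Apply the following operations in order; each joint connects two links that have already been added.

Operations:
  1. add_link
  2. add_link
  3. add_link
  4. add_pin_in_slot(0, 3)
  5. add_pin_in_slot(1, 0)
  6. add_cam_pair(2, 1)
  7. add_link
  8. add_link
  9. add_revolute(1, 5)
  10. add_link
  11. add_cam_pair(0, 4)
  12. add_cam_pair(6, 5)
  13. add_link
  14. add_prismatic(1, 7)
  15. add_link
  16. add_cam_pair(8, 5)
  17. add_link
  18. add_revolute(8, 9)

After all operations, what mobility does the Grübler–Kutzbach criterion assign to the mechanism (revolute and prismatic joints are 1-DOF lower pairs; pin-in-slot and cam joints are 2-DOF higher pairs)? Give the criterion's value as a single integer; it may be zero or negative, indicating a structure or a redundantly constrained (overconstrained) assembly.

M = 15

L=1 J1=0 J2=0
add link → L=2 J1=0 J2=0
add link → L=3 J1=0 J2=0
add link → L=4 J1=0 J2=0
PS@0,3 dof=2 J2 → L=4 J1=0 J2=1
PS@1,0 dof=2 J2 → L=4 J1=0 J2=2
C@2,1 dof=2 J2 → L=4 J1=0 J2=3
add link → L=5 J1=0 J2=3
add link → L=6 J1=0 J2=3
R@1,5 dof=1 J1 → L=6 J1=1 J2=3
add link → L=7 J1=1 J2=3
C@0,4 dof=2 J2 → L=7 J1=1 J2=4
C@6,5 dof=2 J2 → L=7 J1=1 J2=5
add link → L=8 J1=1 J2=5
P@1,7 dof=1 J1 → L=8 J1=2 J2=5
add link → L=9 J1=2 J2=5
C@8,5 dof=2 J2 → L=9 J1=2 J2=6
add link → L=10 J1=2 J2=6
R@8,9 dof=1 J1 → L=10 J1=3 J2=6
M=3(L−1)−2J1−J2=3·9−2·3−6=15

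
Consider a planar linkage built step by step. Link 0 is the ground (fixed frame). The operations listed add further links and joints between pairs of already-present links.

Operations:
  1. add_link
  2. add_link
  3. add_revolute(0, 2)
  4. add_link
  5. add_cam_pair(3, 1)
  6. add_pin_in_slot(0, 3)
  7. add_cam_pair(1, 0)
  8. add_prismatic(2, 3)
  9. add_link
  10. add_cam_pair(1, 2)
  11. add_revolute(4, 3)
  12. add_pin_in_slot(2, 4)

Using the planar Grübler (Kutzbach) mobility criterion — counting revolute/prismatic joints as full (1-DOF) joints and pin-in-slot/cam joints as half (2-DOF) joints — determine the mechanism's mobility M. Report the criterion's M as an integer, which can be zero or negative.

link 0 = ground. State L|J1|J2 = 1|0|0
+link1  2|0|0
+link2  3|0|0
R(0,2) f=1→J1  3|1|0
+link3  4|1|0
C(3,1) f=2→J2  4|1|1
PS(0,3) f=2→J2  4|1|2
C(1,0) f=2→J2  4|1|3
P(2,3) f=1→J1  4|2|3
+link4  5|2|3
C(1,2) f=2→J2  5|2|4
R(4,3) f=1→J1  5|3|4
PS(2,4) f=2→J2  5|3|5
M = 3(5−1)−2·3−5 = 12−6−5 = 1

M = 1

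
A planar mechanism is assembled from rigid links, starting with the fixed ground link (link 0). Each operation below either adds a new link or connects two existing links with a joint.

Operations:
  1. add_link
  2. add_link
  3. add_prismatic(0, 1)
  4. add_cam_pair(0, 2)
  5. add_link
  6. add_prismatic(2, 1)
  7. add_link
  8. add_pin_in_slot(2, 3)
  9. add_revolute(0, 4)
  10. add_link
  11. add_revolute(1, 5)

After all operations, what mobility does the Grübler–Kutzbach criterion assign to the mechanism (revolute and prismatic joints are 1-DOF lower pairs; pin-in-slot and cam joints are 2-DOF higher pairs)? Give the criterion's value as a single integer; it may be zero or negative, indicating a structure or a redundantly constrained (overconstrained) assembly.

M = 5

link 0 = ground. State L|J1|J2 = 1|0|0
+link1  2|0|0
+link2  3|0|0
P(0,1) f=1→J1  3|1|0
C(0,2) f=2→J2  3|1|1
+link3  4|1|1
P(2,1) f=1→J1  4|2|1
+link4  5|2|1
PS(2,3) f=2→J2  5|2|2
R(0,4) f=1→J1  5|3|2
+link5  6|3|2
R(1,5) f=1→J1  6|4|2
M = 3(6−1)−2·4−2 = 15−8−2 = 5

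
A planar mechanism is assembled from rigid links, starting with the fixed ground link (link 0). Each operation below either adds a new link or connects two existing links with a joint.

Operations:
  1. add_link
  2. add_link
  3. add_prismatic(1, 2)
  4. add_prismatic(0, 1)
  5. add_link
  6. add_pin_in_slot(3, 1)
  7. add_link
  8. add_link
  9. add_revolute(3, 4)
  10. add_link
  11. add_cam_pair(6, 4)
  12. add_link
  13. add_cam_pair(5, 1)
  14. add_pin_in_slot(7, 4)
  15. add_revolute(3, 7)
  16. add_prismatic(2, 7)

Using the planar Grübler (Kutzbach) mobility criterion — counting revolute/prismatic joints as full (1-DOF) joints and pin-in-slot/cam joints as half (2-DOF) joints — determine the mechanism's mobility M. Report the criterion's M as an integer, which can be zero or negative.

[1;0;0] (link 0 is ground)
L+ [2;0;0]
L+ [3;0;0]
P(1,2)∈J1 [3;1;0]
P(0,1)∈J1 [3;2;0]
L+ [4;2;0]
PS(3,1)∈J2 [4;2;1]
L+ [5;2;1]
L+ [6;2;1]
R(3,4)∈J1 [6;3;1]
L+ [7;3;1]
C(6,4)∈J2 [7;3;2]
L+ [8;3;2]
C(5,1)∈J2 [8;3;3]
PS(7,4)∈J2 [8;3;4]
R(3,7)∈J1 [8;4;4]
P(2,7)∈J1 [8;5;4]
mobility = 21 − 10 − 4 = 7

M = 7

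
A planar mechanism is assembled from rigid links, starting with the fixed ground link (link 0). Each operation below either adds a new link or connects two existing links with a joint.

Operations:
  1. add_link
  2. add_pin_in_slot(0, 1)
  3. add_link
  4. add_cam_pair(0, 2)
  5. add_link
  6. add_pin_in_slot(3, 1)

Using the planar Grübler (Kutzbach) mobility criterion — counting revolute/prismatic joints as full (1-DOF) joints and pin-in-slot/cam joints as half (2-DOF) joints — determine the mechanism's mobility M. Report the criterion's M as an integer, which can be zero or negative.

M = 6

link 0 = ground. State L|J1|J2 = 1|0|0
+link1  2|0|0
PS(0,1) f=2→J2  2|0|1
+link2  3|0|1
C(0,2) f=2→J2  3|0|2
+link3  4|0|2
PS(3,1) f=2→J2  4|0|3
M = 3(4−1)−2·0−3 = 9−0−3 = 6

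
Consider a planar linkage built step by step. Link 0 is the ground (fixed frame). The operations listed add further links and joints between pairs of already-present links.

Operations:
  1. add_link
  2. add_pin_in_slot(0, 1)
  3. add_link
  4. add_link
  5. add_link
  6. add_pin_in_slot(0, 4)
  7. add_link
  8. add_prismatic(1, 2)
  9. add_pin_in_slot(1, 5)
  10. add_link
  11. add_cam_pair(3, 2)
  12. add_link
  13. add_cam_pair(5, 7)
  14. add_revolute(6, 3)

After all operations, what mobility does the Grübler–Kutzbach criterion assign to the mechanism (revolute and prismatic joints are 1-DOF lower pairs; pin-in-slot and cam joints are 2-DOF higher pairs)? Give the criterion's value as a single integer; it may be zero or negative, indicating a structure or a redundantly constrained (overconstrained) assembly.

M = 12

ground; <1,0,0>
#1 <2,0,0>
PS:0↔1 J2 <2,0,1>
#2 <3,0,1>
#3 <4,0,1>
#4 <5,0,1>
PS:0↔4 J2 <5,0,2>
#5 <6,0,2>
P:1↔2 J1 <6,1,2>
PS:1↔5 J2 <6,1,3>
#6 <7,1,3>
C:3↔2 J2 <7,1,4>
#7 <8,1,4>
C:5↔7 J2 <8,1,5>
R:6↔3 J1 <8,2,5>
3×7 − 2×2 − 1×5 = 12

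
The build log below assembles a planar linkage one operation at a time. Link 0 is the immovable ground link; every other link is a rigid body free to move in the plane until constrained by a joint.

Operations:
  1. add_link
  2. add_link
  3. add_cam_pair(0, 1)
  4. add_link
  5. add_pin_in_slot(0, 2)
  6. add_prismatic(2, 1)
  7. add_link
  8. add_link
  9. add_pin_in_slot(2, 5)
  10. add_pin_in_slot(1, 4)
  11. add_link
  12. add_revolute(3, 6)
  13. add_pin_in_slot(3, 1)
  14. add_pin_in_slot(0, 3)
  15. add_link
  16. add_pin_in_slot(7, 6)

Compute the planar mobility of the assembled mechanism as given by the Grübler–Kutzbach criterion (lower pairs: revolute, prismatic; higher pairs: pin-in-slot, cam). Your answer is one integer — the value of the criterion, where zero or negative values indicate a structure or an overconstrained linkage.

M = 10

[1;0;0] (link 0 is ground)
L+ [2;0;0]
L+ [3;0;0]
C(0,1)∈J2 [3;0;1]
L+ [4;0;1]
PS(0,2)∈J2 [4;0;2]
P(2,1)∈J1 [4;1;2]
L+ [5;1;2]
L+ [6;1;2]
PS(2,5)∈J2 [6;1;3]
PS(1,4)∈J2 [6;1;4]
L+ [7;1;4]
R(3,6)∈J1 [7;2;4]
PS(3,1)∈J2 [7;2;5]
PS(0,3)∈J2 [7;2;6]
L+ [8;2;6]
PS(7,6)∈J2 [8;2;7]
mobility = 21 − 4 − 7 = 10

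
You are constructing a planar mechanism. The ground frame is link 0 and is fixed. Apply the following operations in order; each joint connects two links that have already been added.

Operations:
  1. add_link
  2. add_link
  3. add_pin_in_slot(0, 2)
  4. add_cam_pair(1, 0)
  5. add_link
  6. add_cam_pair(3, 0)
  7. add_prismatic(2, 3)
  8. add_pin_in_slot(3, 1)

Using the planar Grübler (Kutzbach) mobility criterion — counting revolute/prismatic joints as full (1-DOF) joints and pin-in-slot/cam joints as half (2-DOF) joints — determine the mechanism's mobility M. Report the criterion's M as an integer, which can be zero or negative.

M = 3

ground; <1,0,0>
#1 <2,0,0>
#2 <3,0,0>
PS:0↔2 J2 <3,0,1>
C:1↔0 J2 <3,0,2>
#3 <4,0,2>
C:3↔0 J2 <4,0,3>
P:2↔3 J1 <4,1,3>
PS:3↔1 J2 <4,1,4>
3×3 − 2×1 − 1×4 = 3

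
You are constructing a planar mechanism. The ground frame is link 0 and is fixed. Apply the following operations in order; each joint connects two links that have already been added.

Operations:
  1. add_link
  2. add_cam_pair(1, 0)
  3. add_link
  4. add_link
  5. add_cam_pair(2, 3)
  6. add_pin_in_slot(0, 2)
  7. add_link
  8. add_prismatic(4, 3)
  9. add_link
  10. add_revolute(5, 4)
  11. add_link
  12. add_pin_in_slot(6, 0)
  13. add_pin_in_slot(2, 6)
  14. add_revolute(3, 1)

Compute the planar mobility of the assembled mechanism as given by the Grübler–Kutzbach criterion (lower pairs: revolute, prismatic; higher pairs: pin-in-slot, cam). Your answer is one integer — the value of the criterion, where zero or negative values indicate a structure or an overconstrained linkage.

[1;0;0] (link 0 is ground)
L+ [2;0;0]
C(1,0)∈J2 [2;0;1]
L+ [3;0;1]
L+ [4;0;1]
C(2,3)∈J2 [4;0;2]
PS(0,2)∈J2 [4;0;3]
L+ [5;0;3]
P(4,3)∈J1 [5;1;3]
L+ [6;1;3]
R(5,4)∈J1 [6;2;3]
L+ [7;2;3]
PS(6,0)∈J2 [7;2;4]
PS(2,6)∈J2 [7;2;5]
R(3,1)∈J1 [7;3;5]
mobility = 18 − 6 − 5 = 7

M = 7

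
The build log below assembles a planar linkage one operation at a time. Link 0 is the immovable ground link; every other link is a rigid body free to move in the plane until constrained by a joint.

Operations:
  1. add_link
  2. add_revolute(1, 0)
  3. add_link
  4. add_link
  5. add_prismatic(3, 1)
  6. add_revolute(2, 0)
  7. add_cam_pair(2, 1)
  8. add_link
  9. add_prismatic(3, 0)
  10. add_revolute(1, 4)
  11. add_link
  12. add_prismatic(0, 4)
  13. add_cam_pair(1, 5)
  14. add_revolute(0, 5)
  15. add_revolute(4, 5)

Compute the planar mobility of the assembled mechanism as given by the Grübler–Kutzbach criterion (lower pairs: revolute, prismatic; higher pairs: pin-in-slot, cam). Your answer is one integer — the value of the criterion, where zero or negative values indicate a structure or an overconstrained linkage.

M = -3

L=1 J1=0 J2=0
add link → L=2 J1=0 J2=0
R@1,0 dof=1 J1 → L=2 J1=1 J2=0
add link → L=3 J1=1 J2=0
add link → L=4 J1=1 J2=0
P@3,1 dof=1 J1 → L=4 J1=2 J2=0
R@2,0 dof=1 J1 → L=4 J1=3 J2=0
C@2,1 dof=2 J2 → L=4 J1=3 J2=1
add link → L=5 J1=3 J2=1
P@3,0 dof=1 J1 → L=5 J1=4 J2=1
R@1,4 dof=1 J1 → L=5 J1=5 J2=1
add link → L=6 J1=5 J2=1
P@0,4 dof=1 J1 → L=6 J1=6 J2=1
C@1,5 dof=2 J2 → L=6 J1=6 J2=2
R@0,5 dof=1 J1 → L=6 J1=7 J2=2
R@4,5 dof=1 J1 → L=6 J1=8 J2=2
M=3(L−1)−2J1−J2=3·5−2·8−2=-3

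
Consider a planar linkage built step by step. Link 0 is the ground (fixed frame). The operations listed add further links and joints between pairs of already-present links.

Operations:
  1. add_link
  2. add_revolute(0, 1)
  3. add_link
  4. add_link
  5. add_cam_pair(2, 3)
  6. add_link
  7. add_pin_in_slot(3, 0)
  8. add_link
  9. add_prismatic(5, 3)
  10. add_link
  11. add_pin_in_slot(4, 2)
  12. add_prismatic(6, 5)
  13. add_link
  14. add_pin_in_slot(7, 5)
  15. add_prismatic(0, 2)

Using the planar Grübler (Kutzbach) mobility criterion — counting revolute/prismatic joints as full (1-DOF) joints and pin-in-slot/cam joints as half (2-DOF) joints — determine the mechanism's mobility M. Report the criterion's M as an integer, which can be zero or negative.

(L,J1,J2)=(1,0,0); link0 fixed
link1: (2,0,0)
R 0-1 [J1]: (2,1,0)
link2: (3,1,0)
link3: (4,1,0)
C 2-3 [J2]: (4,1,1)
link4: (5,1,1)
PS 3-0 [J2]: (5,1,2)
link5: (6,1,2)
P 5-3 [J1]: (6,2,2)
link6: (7,2,2)
PS 4-2 [J2]: (7,2,3)
P 6-5 [J1]: (7,3,3)
link7: (8,3,3)
PS 7-5 [J2]: (8,3,4)
P 0-2 [J1]: (8,4,4)
Grübler: 3·7 − 2·4 − 4 = 9

M = 9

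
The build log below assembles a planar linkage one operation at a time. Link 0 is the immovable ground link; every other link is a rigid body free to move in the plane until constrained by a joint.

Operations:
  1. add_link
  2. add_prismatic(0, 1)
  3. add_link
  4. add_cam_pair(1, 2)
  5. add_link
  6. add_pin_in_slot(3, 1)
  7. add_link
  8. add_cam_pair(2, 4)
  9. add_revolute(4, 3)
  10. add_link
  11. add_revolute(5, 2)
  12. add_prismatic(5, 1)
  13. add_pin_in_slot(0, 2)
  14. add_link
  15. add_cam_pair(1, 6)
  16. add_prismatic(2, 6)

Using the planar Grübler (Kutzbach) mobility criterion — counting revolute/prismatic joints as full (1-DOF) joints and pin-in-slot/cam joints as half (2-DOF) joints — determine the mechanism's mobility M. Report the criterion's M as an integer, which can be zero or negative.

M = 3

L=1 J1=0 J2=0
add link → L=2 J1=0 J2=0
P@0,1 dof=1 J1 → L=2 J1=1 J2=0
add link → L=3 J1=1 J2=0
C@1,2 dof=2 J2 → L=3 J1=1 J2=1
add link → L=4 J1=1 J2=1
PS@3,1 dof=2 J2 → L=4 J1=1 J2=2
add link → L=5 J1=1 J2=2
C@2,4 dof=2 J2 → L=5 J1=1 J2=3
R@4,3 dof=1 J1 → L=5 J1=2 J2=3
add link → L=6 J1=2 J2=3
R@5,2 dof=1 J1 → L=6 J1=3 J2=3
P@5,1 dof=1 J1 → L=6 J1=4 J2=3
PS@0,2 dof=2 J2 → L=6 J1=4 J2=4
add link → L=7 J1=4 J2=4
C@1,6 dof=2 J2 → L=7 J1=4 J2=5
P@2,6 dof=1 J1 → L=7 J1=5 J2=5
M=3(L−1)−2J1−J2=3·6−2·5−5=3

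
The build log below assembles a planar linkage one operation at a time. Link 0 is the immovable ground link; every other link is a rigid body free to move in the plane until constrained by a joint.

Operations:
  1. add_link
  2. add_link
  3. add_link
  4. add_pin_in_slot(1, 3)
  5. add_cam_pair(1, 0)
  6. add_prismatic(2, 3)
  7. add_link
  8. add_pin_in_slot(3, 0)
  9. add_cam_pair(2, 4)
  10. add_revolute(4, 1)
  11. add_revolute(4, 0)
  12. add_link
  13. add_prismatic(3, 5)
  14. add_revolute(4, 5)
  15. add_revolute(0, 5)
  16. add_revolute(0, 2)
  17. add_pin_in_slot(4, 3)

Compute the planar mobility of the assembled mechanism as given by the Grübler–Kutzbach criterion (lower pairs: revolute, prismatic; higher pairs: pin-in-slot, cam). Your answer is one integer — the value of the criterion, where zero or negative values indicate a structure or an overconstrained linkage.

ground; <1,0,0>
#1 <2,0,0>
#2 <3,0,0>
#3 <4,0,0>
PS:1↔3 J2 <4,0,1>
C:1↔0 J2 <4,0,2>
P:2↔3 J1 <4,1,2>
#4 <5,1,2>
PS:3↔0 J2 <5,1,3>
C:2↔4 J2 <5,1,4>
R:4↔1 J1 <5,2,4>
R:4↔0 J1 <5,3,4>
#5 <6,3,4>
P:3↔5 J1 <6,4,4>
R:4↔5 J1 <6,5,4>
R:0↔5 J1 <6,6,4>
R:0↔2 J1 <6,7,4>
PS:4↔3 J2 <6,7,5>
3×5 − 2×7 − 1×5 = -4

M = -4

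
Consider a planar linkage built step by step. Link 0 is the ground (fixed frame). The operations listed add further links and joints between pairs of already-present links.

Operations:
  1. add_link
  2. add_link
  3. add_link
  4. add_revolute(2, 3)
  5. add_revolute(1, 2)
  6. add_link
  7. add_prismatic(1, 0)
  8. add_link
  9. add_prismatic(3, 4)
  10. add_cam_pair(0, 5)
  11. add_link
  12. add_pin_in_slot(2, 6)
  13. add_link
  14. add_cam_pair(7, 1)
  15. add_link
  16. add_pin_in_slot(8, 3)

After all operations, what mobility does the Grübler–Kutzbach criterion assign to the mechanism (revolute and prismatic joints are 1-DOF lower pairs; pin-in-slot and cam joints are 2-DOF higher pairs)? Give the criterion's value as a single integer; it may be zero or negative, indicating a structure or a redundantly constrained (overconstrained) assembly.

(L,J1,J2)=(1,0,0); link0 fixed
link1: (2,0,0)
link2: (3,0,0)
link3: (4,0,0)
R 2-3 [J1]: (4,1,0)
R 1-2 [J1]: (4,2,0)
link4: (5,2,0)
P 1-0 [J1]: (5,3,0)
link5: (6,3,0)
P 3-4 [J1]: (6,4,0)
C 0-5 [J2]: (6,4,1)
link6: (7,4,1)
PS 2-6 [J2]: (7,4,2)
link7: (8,4,2)
C 7-1 [J2]: (8,4,3)
link8: (9,4,3)
PS 8-3 [J2]: (9,4,4)
Grübler: 3·8 − 2·4 − 4 = 12

M = 12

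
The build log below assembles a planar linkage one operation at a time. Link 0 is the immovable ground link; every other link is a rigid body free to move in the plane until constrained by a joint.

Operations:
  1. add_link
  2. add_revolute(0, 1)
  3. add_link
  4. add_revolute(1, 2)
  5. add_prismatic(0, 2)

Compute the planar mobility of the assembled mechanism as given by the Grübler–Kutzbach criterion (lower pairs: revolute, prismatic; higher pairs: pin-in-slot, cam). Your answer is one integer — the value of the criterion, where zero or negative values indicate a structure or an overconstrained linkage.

ground; <1,0,0>
#1 <2,0,0>
R:0↔1 J1 <2,1,0>
#2 <3,1,0>
R:1↔2 J1 <3,2,0>
P:0↔2 J1 <3,3,0>
3×2 − 2×3 − 1×0 = 0

M = 0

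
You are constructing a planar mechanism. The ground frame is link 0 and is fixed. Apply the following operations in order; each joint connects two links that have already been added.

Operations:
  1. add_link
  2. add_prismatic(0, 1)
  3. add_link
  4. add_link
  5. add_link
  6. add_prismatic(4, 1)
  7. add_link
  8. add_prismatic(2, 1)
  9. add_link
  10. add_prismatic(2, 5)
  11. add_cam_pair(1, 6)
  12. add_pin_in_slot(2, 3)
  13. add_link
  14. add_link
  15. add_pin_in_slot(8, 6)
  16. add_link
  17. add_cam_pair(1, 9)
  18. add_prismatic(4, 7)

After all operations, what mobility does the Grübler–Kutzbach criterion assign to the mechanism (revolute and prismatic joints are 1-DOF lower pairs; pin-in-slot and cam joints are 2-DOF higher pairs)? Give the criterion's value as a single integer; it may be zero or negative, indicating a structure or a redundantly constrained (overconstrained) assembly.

[1;0;0] (link 0 is ground)
L+ [2;0;0]
P(0,1)∈J1 [2;1;0]
L+ [3;1;0]
L+ [4;1;0]
L+ [5;1;0]
P(4,1)∈J1 [5;2;0]
L+ [6;2;0]
P(2,1)∈J1 [6;3;0]
L+ [7;3;0]
P(2,5)∈J1 [7;4;0]
C(1,6)∈J2 [7;4;1]
PS(2,3)∈J2 [7;4;2]
L+ [8;4;2]
L+ [9;4;2]
PS(8,6)∈J2 [9;4;3]
L+ [10;4;3]
C(1,9)∈J2 [10;4;4]
P(4,7)∈J1 [10;5;4]
mobility = 27 − 10 − 4 = 13

M = 13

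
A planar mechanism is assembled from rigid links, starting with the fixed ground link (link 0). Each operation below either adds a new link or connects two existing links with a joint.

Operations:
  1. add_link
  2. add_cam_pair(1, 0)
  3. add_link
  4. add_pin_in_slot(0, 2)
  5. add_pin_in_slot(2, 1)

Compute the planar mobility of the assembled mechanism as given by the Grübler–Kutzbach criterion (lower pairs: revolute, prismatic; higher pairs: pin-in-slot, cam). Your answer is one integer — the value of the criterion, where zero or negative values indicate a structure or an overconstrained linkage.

M = 3

[1;0;0] (link 0 is ground)
L+ [2;0;0]
C(1,0)∈J2 [2;0;1]
L+ [3;0;1]
PS(0,2)∈J2 [3;0;2]
PS(2,1)∈J2 [3;0;3]
mobility = 6 − 0 − 3 = 3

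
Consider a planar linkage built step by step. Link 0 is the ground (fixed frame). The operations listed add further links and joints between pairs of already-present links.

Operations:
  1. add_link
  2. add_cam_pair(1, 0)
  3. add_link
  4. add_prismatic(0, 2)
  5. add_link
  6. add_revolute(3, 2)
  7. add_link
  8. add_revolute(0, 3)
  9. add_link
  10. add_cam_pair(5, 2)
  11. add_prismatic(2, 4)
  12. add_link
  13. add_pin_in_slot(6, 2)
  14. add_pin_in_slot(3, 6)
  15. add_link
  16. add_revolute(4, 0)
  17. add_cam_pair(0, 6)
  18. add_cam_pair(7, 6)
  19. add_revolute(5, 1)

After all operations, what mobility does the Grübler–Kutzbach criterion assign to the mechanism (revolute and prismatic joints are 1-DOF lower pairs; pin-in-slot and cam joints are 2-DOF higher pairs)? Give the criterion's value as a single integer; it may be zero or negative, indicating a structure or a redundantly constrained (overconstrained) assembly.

[1;0;0] (link 0 is ground)
L+ [2;0;0]
C(1,0)∈J2 [2;0;1]
L+ [3;0;1]
P(0,2)∈J1 [3;1;1]
L+ [4;1;1]
R(3,2)∈J1 [4;2;1]
L+ [5;2;1]
R(0,3)∈J1 [5;3;1]
L+ [6;3;1]
C(5,2)∈J2 [6;3;2]
P(2,4)∈J1 [6;4;2]
L+ [7;4;2]
PS(6,2)∈J2 [7;4;3]
PS(3,6)∈J2 [7;4;4]
L+ [8;4;4]
R(4,0)∈J1 [8;5;4]
C(0,6)∈J2 [8;5;5]
C(7,6)∈J2 [8;5;6]
R(5,1)∈J1 [8;6;6]
mobility = 21 − 12 − 6 = 3

M = 3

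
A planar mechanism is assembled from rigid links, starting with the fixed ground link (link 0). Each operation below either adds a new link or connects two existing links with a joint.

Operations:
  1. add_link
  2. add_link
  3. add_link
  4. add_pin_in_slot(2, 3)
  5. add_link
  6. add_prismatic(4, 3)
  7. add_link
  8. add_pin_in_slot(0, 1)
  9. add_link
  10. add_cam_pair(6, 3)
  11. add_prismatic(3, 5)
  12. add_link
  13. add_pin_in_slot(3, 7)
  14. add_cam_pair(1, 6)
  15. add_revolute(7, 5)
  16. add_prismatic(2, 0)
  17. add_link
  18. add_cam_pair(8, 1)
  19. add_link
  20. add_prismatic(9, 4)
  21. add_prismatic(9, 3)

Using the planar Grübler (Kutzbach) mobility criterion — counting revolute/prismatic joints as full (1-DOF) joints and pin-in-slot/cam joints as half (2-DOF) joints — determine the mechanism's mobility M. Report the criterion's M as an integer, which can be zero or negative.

ground; <1,0,0>
#1 <2,0,0>
#2 <3,0,0>
#3 <4,0,0>
PS:2↔3 J2 <4,0,1>
#4 <5,0,1>
P:4↔3 J1 <5,1,1>
#5 <6,1,1>
PS:0↔1 J2 <6,1,2>
#6 <7,1,2>
C:6↔3 J2 <7,1,3>
P:3↔5 J1 <7,2,3>
#7 <8,2,3>
PS:3↔7 J2 <8,2,4>
C:1↔6 J2 <8,2,5>
R:7↔5 J1 <8,3,5>
P:2↔0 J1 <8,4,5>
#8 <9,4,5>
C:8↔1 J2 <9,4,6>
#9 <10,4,6>
P:9↔4 J1 <10,5,6>
P:9↔3 J1 <10,6,6>
3×9 − 2×6 − 1×6 = 9

M = 9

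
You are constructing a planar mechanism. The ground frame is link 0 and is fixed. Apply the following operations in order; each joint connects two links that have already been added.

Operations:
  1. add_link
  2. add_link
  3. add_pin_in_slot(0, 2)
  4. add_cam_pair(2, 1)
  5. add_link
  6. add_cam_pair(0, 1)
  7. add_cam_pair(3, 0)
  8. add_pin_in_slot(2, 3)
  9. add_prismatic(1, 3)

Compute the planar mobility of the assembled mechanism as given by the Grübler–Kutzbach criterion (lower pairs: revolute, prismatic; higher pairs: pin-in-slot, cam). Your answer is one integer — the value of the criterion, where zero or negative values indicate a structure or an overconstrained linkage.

ground; <1,0,0>
#1 <2,0,0>
#2 <3,0,0>
PS:0↔2 J2 <3,0,1>
C:2↔1 J2 <3,0,2>
#3 <4,0,2>
C:0↔1 J2 <4,0,3>
C:3↔0 J2 <4,0,4>
PS:2↔3 J2 <4,0,5>
P:1↔3 J1 <4,1,5>
3×3 − 2×1 − 1×5 = 2

M = 2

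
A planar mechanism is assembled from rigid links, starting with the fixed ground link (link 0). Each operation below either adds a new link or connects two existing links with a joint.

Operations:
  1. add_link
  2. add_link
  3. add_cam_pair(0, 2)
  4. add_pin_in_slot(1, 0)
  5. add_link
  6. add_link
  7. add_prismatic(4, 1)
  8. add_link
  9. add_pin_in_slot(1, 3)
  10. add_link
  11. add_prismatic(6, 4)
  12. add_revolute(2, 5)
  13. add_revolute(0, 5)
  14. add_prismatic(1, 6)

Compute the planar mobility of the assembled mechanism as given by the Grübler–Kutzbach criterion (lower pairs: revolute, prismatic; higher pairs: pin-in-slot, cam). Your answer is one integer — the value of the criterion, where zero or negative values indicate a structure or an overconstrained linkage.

M = 5

link 0 = ground. State L|J1|J2 = 1|0|0
+link1  2|0|0
+link2  3|0|0
C(0,2) f=2→J2  3|0|1
PS(1,0) f=2→J2  3|0|2
+link3  4|0|2
+link4  5|0|2
P(4,1) f=1→J1  5|1|2
+link5  6|1|2
PS(1,3) f=2→J2  6|1|3
+link6  7|1|3
P(6,4) f=1→J1  7|2|3
R(2,5) f=1→J1  7|3|3
R(0,5) f=1→J1  7|4|3
P(1,6) f=1→J1  7|5|3
M = 3(7−1)−2·5−3 = 18−10−3 = 5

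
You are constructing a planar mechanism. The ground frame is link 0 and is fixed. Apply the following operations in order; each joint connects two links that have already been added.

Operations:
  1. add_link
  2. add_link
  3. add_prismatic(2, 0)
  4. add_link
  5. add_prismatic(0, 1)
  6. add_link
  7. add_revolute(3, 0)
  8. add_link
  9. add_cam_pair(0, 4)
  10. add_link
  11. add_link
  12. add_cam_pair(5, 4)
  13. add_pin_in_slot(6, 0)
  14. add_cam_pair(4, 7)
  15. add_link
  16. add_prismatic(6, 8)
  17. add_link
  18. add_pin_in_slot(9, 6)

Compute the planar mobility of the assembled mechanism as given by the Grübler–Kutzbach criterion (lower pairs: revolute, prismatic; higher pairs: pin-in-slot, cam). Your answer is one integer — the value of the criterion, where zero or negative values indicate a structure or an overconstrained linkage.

M = 14

L=1 J1=0 J2=0
add link → L=2 J1=0 J2=0
add link → L=3 J1=0 J2=0
P@2,0 dof=1 J1 → L=3 J1=1 J2=0
add link → L=4 J1=1 J2=0
P@0,1 dof=1 J1 → L=4 J1=2 J2=0
add link → L=5 J1=2 J2=0
R@3,0 dof=1 J1 → L=5 J1=3 J2=0
add link → L=6 J1=3 J2=0
C@0,4 dof=2 J2 → L=6 J1=3 J2=1
add link → L=7 J1=3 J2=1
add link → L=8 J1=3 J2=1
C@5,4 dof=2 J2 → L=8 J1=3 J2=2
PS@6,0 dof=2 J2 → L=8 J1=3 J2=3
C@4,7 dof=2 J2 → L=8 J1=3 J2=4
add link → L=9 J1=3 J2=4
P@6,8 dof=1 J1 → L=9 J1=4 J2=4
add link → L=10 J1=4 J2=4
PS@9,6 dof=2 J2 → L=10 J1=4 J2=5
M=3(L−1)−2J1−J2=3·9−2·4−5=14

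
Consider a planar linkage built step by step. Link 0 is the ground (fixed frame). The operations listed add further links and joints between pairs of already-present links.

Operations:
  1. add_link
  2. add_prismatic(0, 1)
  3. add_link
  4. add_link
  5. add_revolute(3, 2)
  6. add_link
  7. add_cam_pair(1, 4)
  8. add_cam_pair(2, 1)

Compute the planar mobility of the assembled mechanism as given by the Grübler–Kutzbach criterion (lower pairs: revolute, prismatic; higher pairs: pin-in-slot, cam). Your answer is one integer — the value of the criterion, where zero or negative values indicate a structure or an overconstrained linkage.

L=1 J1=0 J2=0
add link → L=2 J1=0 J2=0
P@0,1 dof=1 J1 → L=2 J1=1 J2=0
add link → L=3 J1=1 J2=0
add link → L=4 J1=1 J2=0
R@3,2 dof=1 J1 → L=4 J1=2 J2=0
add link → L=5 J1=2 J2=0
C@1,4 dof=2 J2 → L=5 J1=2 J2=1
C@2,1 dof=2 J2 → L=5 J1=2 J2=2
M=3(L−1)−2J1−J2=3·4−2·2−2=6

M = 6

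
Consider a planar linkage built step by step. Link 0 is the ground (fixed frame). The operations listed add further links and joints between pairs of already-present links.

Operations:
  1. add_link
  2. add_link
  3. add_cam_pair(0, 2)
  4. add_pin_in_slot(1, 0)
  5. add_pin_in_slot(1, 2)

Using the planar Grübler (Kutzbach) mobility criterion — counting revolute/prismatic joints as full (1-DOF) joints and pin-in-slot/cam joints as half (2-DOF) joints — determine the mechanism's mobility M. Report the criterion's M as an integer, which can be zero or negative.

ground; <1,0,0>
#1 <2,0,0>
#2 <3,0,0>
C:0↔2 J2 <3,0,1>
PS:1↔0 J2 <3,0,2>
PS:1↔2 J2 <3,0,3>
3×2 − 2×0 − 1×3 = 3

M = 3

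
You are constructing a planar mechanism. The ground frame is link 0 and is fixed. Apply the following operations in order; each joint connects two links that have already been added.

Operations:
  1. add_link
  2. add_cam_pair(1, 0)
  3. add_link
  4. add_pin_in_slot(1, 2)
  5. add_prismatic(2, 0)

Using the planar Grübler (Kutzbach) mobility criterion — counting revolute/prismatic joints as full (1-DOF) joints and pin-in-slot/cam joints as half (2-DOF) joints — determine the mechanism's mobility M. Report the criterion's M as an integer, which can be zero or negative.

M = 2

ground; <1,0,0>
#1 <2,0,0>
C:1↔0 J2 <2,0,1>
#2 <3,0,1>
PS:1↔2 J2 <3,0,2>
P:2↔0 J1 <3,1,2>
3×2 − 2×1 − 1×2 = 2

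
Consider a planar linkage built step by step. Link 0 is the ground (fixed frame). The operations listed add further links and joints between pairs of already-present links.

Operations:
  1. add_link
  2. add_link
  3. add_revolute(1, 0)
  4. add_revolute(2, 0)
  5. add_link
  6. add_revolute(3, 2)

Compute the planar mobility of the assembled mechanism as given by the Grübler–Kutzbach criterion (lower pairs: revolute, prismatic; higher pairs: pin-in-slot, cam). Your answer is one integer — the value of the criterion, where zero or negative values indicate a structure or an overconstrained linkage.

M = 3

(L,J1,J2)=(1,0,0); link0 fixed
link1: (2,0,0)
link2: (3,0,0)
R 1-0 [J1]: (3,1,0)
R 2-0 [J1]: (3,2,0)
link3: (4,2,0)
R 3-2 [J1]: (4,3,0)
Grübler: 3·3 − 2·3 − 0 = 3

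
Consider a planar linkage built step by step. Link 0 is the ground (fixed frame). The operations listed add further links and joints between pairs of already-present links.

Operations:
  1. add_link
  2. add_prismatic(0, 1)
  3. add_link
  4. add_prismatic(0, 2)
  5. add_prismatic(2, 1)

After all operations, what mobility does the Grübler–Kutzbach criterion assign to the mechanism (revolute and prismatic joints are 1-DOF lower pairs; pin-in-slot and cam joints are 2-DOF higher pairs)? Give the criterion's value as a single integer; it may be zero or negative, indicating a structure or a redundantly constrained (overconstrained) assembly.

L=1 J1=0 J2=0
add link → L=2 J1=0 J2=0
P@0,1 dof=1 J1 → L=2 J1=1 J2=0
add link → L=3 J1=1 J2=0
P@0,2 dof=1 J1 → L=3 J1=2 J2=0
P@2,1 dof=1 J1 → L=3 J1=3 J2=0
M=3(L−1)−2J1−J2=3·2−2·3−0=0

M = 0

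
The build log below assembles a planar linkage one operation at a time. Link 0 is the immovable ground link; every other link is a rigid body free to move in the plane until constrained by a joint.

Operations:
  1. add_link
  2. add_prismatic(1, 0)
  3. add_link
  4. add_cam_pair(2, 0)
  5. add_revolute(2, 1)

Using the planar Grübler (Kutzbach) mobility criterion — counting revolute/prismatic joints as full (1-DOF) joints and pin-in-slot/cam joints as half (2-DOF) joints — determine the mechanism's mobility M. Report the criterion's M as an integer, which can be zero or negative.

L=1 J1=0 J2=0
add link → L=2 J1=0 J2=0
P@1,0 dof=1 J1 → L=2 J1=1 J2=0
add link → L=3 J1=1 J2=0
C@2,0 dof=2 J2 → L=3 J1=1 J2=1
R@2,1 dof=1 J1 → L=3 J1=2 J2=1
M=3(L−1)−2J1−J2=3·2−2·2−1=1

M = 1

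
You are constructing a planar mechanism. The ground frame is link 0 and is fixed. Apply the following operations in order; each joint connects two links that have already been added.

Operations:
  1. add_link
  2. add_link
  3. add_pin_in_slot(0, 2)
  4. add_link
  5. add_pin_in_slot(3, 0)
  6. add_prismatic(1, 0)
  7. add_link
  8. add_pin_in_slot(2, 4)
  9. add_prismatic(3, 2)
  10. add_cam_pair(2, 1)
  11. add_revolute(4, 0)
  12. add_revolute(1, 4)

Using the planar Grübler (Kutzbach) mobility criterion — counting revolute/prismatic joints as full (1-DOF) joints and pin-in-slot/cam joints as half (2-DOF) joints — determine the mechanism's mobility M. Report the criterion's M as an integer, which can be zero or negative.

ground; <1,0,0>
#1 <2,0,0>
#2 <3,0,0>
PS:0↔2 J2 <3,0,1>
#3 <4,0,1>
PS:3↔0 J2 <4,0,2>
P:1↔0 J1 <4,1,2>
#4 <5,1,2>
PS:2↔4 J2 <5,1,3>
P:3↔2 J1 <5,2,3>
C:2↔1 J2 <5,2,4>
R:4↔0 J1 <5,3,4>
R:1↔4 J1 <5,4,4>
3×4 − 2×4 − 1×4 = 0

M = 0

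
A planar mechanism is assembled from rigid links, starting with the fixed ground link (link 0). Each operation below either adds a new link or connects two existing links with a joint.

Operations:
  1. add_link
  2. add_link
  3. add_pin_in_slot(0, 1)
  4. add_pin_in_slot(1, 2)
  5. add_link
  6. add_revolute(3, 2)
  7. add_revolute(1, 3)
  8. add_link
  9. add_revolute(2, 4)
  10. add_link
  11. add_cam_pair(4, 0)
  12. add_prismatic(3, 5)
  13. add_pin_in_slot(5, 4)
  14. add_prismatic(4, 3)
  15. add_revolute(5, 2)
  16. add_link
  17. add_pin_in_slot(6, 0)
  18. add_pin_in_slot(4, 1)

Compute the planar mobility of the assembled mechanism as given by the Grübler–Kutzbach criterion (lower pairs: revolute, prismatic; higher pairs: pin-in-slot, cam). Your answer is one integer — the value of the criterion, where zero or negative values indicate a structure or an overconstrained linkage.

M = 0

[1;0;0] (link 0 is ground)
L+ [2;0;0]
L+ [3;0;0]
PS(0,1)∈J2 [3;0;1]
PS(1,2)∈J2 [3;0;2]
L+ [4;0;2]
R(3,2)∈J1 [4;1;2]
R(1,3)∈J1 [4;2;2]
L+ [5;2;2]
R(2,4)∈J1 [5;3;2]
L+ [6;3;2]
C(4,0)∈J2 [6;3;3]
P(3,5)∈J1 [6;4;3]
PS(5,4)∈J2 [6;4;4]
P(4,3)∈J1 [6;5;4]
R(5,2)∈J1 [6;6;4]
L+ [7;6;4]
PS(6,0)∈J2 [7;6;5]
PS(4,1)∈J2 [7;6;6]
mobility = 18 − 12 − 6 = 0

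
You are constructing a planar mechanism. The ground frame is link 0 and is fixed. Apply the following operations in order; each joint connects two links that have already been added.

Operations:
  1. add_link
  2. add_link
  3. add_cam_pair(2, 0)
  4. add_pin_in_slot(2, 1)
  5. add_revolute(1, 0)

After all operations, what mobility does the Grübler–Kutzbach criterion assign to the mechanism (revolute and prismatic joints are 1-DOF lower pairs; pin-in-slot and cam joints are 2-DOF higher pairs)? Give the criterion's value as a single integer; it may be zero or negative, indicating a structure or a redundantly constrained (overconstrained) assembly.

M = 2

[1;0;0] (link 0 is ground)
L+ [2;0;0]
L+ [3;0;0]
C(2,0)∈J2 [3;0;1]
PS(2,1)∈J2 [3;0;2]
R(1,0)∈J1 [3;1;2]
mobility = 6 − 2 − 2 = 2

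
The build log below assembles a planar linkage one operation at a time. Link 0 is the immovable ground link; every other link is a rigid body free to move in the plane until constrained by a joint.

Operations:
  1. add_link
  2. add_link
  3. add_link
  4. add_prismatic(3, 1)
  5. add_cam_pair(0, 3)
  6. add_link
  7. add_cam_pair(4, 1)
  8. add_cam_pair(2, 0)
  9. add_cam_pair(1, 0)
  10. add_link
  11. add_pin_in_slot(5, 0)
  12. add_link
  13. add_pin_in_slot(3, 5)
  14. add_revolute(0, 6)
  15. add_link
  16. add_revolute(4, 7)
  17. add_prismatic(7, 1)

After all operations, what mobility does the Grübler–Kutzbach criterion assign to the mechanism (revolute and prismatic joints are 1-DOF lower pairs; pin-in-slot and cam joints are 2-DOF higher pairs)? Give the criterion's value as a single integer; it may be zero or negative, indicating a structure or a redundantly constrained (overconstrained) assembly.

M = 7

ground; <1,0,0>
#1 <2,0,0>
#2 <3,0,0>
#3 <4,0,0>
P:3↔1 J1 <4,1,0>
C:0↔3 J2 <4,1,1>
#4 <5,1,1>
C:4↔1 J2 <5,1,2>
C:2↔0 J2 <5,1,3>
C:1↔0 J2 <5,1,4>
#5 <6,1,4>
PS:5↔0 J2 <6,1,5>
#6 <7,1,5>
PS:3↔5 J2 <7,1,6>
R:0↔6 J1 <7,2,6>
#7 <8,2,6>
R:4↔7 J1 <8,3,6>
P:7↔1 J1 <8,4,6>
3×7 − 2×4 − 1×6 = 7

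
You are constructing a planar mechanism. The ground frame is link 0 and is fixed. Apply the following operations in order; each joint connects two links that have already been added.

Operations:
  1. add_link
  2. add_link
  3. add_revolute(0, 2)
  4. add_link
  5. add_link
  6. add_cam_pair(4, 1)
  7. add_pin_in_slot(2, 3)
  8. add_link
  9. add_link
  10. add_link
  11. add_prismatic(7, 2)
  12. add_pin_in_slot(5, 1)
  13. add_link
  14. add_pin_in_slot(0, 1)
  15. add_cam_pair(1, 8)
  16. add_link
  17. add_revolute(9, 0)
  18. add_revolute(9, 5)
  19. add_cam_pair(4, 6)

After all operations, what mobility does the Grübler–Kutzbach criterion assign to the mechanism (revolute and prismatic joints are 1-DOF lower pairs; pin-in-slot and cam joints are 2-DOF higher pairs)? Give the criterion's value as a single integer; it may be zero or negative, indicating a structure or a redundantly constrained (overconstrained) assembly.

link 0 = ground. State L|J1|J2 = 1|0|0
+link1  2|0|0
+link2  3|0|0
R(0,2) f=1→J1  3|1|0
+link3  4|1|0
+link4  5|1|0
C(4,1) f=2→J2  5|1|1
PS(2,3) f=2→J2  5|1|2
+link5  6|1|2
+link6  7|1|2
+link7  8|1|2
P(7,2) f=1→J1  8|2|2
PS(5,1) f=2→J2  8|2|3
+link8  9|2|3
PS(0,1) f=2→J2  9|2|4
C(1,8) f=2→J2  9|2|5
+link9  10|2|5
R(9,0) f=1→J1  10|3|5
R(9,5) f=1→J1  10|4|5
C(4,6) f=2→J2  10|4|6
M = 3(10−1)−2·4−6 = 27−8−6 = 13

M = 13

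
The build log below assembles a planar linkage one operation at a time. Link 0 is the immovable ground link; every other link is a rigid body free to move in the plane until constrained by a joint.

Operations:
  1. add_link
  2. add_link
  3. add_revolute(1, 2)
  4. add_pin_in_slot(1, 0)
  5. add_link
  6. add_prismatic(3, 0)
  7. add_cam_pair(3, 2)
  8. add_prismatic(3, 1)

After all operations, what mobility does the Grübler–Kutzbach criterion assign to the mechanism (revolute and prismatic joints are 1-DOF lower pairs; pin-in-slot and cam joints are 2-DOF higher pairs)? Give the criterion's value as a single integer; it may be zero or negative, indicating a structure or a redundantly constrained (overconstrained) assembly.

(L,J1,J2)=(1,0,0); link0 fixed
link1: (2,0,0)
link2: (3,0,0)
R 1-2 [J1]: (3,1,0)
PS 1-0 [J2]: (3,1,1)
link3: (4,1,1)
P 3-0 [J1]: (4,2,1)
C 3-2 [J2]: (4,2,2)
P 3-1 [J1]: (4,3,2)
Grübler: 3·3 − 2·3 − 2 = 1

M = 1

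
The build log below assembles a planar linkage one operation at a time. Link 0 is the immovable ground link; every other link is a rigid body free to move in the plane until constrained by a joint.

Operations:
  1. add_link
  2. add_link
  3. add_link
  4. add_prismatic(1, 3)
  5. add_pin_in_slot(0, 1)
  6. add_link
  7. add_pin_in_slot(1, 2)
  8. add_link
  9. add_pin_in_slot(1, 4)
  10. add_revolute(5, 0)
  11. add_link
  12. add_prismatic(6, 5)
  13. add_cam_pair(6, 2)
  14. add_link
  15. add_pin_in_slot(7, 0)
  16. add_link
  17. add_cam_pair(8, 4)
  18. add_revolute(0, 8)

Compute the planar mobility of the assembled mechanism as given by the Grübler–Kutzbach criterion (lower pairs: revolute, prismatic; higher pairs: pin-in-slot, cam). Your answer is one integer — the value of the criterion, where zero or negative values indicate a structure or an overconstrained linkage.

M = 10

ground; <1,0,0>
#1 <2,0,0>
#2 <3,0,0>
#3 <4,0,0>
P:1↔3 J1 <4,1,0>
PS:0↔1 J2 <4,1,1>
#4 <5,1,1>
PS:1↔2 J2 <5,1,2>
#5 <6,1,2>
PS:1↔4 J2 <6,1,3>
R:5↔0 J1 <6,2,3>
#6 <7,2,3>
P:6↔5 J1 <7,3,3>
C:6↔2 J2 <7,3,4>
#7 <8,3,4>
PS:7↔0 J2 <8,3,5>
#8 <9,3,5>
C:8↔4 J2 <9,3,6>
R:0↔8 J1 <9,4,6>
3×8 − 2×4 − 1×6 = 10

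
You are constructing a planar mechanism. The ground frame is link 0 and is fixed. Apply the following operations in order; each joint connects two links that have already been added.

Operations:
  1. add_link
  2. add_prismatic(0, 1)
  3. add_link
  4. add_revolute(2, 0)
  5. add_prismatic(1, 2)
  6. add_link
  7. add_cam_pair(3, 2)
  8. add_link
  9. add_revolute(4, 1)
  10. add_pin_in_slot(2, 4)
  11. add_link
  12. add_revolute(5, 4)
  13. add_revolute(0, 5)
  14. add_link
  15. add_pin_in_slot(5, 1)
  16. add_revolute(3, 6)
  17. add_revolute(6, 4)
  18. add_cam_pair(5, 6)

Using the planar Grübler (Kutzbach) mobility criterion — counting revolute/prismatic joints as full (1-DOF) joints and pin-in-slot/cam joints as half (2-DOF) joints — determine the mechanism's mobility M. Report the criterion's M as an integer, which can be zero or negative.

M = -2

[1;0;0] (link 0 is ground)
L+ [2;0;0]
P(0,1)∈J1 [2;1;0]
L+ [3;1;0]
R(2,0)∈J1 [3;2;0]
P(1,2)∈J1 [3;3;0]
L+ [4;3;0]
C(3,2)∈J2 [4;3;1]
L+ [5;3;1]
R(4,1)∈J1 [5;4;1]
PS(2,4)∈J2 [5;4;2]
L+ [6;4;2]
R(5,4)∈J1 [6;5;2]
R(0,5)∈J1 [6;6;2]
L+ [7;6;2]
PS(5,1)∈J2 [7;6;3]
R(3,6)∈J1 [7;7;3]
R(6,4)∈J1 [7;8;3]
C(5,6)∈J2 [7;8;4]
mobility = 18 − 16 − 4 = -2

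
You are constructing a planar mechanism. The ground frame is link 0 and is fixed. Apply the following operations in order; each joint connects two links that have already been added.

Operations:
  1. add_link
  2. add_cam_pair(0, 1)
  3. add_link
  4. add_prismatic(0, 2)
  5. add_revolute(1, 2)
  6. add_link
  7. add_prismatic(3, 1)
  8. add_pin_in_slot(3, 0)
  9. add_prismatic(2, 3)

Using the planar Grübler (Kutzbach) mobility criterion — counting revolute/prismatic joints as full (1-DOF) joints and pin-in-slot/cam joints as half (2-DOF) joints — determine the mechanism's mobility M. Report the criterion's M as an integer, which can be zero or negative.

M = -1

(L,J1,J2)=(1,0,0); link0 fixed
link1: (2,0,0)
C 0-1 [J2]: (2,0,1)
link2: (3,0,1)
P 0-2 [J1]: (3,1,1)
R 1-2 [J1]: (3,2,1)
link3: (4,2,1)
P 3-1 [J1]: (4,3,1)
PS 3-0 [J2]: (4,3,2)
P 2-3 [J1]: (4,4,2)
Grübler: 3·3 − 2·4 − 2 = -1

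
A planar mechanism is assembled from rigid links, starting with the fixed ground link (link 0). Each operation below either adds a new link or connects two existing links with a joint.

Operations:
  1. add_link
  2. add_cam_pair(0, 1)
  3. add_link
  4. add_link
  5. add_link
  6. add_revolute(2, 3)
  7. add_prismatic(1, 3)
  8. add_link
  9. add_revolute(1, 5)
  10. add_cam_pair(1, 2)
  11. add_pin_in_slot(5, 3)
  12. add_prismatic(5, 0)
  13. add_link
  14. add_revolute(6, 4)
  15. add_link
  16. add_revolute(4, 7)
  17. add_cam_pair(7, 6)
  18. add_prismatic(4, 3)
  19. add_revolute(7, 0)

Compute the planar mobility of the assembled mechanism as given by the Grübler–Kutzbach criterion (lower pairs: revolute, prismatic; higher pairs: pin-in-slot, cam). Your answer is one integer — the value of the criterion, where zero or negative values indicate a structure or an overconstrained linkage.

M = 1

L=1 J1=0 J2=0
add link → L=2 J1=0 J2=0
C@0,1 dof=2 J2 → L=2 J1=0 J2=1
add link → L=3 J1=0 J2=1
add link → L=4 J1=0 J2=1
add link → L=5 J1=0 J2=1
R@2,3 dof=1 J1 → L=5 J1=1 J2=1
P@1,3 dof=1 J1 → L=5 J1=2 J2=1
add link → L=6 J1=2 J2=1
R@1,5 dof=1 J1 → L=6 J1=3 J2=1
C@1,2 dof=2 J2 → L=6 J1=3 J2=2
PS@5,3 dof=2 J2 → L=6 J1=3 J2=3
P@5,0 dof=1 J1 → L=6 J1=4 J2=3
add link → L=7 J1=4 J2=3
R@6,4 dof=1 J1 → L=7 J1=5 J2=3
add link → L=8 J1=5 J2=3
R@4,7 dof=1 J1 → L=8 J1=6 J2=3
C@7,6 dof=2 J2 → L=8 J1=6 J2=4
P@4,3 dof=1 J1 → L=8 J1=7 J2=4
R@7,0 dof=1 J1 → L=8 J1=8 J2=4
M=3(L−1)−2J1−J2=3·7−2·8−4=1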